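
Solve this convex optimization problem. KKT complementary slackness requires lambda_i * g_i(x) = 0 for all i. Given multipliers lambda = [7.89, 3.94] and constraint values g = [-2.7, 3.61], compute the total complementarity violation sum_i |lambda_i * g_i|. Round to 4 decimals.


KKT complementary slackness check:
lambda_1 * g_1 = 7.89 * -2.7 = -21.303
lambda_2 * g_2 = 3.94 * 3.61 = 14.2234
Total violation = 21.303 + 14.2234 = 35.5264


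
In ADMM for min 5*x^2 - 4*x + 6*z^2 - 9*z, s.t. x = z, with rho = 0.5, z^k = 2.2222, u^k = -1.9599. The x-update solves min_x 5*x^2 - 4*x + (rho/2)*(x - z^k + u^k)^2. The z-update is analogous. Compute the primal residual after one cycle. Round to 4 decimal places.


ADMM iteration with rho = 0.5, z^k = 2.2222, u^k = -1.9599
Step 1: x-update.
Minimize 5*x^2 - 4*x + (0.5/2)*(x - 2.2222 - 1.9599)^2
FOC: (2*5 + 0.5)*x = 4 + 0.5*(2.2222 + 1.9599)
x^{k+1} = 0.5801
Step 2: z-update.
Minimize 6*z^2 - 9*z + (0.5/2)*(0.5801 - z - 1.9599)^2
FOC: (2*6 + 0.5)*z = 9 + 0.5*(0.5801 - 1.9599)
z^{k+1} = 0.6648
Step 3: u-update.
u^{k+1} = -1.9599 + 0.5801 - 0.6648 = -2.0446
Step 4: Primal residual = |0.5801 - 0.6648| = 0.0847


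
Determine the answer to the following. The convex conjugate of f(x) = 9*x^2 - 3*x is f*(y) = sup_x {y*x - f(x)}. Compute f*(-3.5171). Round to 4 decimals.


f*(y) = sup_x {y*x - a*x^2 - b*x} = sup_x {(y-b)*x - a*x^2}
FOC: (y - b) - 2a*x = 0 => x* = (y - b)/(2a)
x* = (-3.5171 + 3)/(2*9) = -0.0287
f*(-3.5171) = (y-b)^2/(4a) = (-3.5171 + 3)^2/(4*9)
= 0.2674/36 = 0.0074


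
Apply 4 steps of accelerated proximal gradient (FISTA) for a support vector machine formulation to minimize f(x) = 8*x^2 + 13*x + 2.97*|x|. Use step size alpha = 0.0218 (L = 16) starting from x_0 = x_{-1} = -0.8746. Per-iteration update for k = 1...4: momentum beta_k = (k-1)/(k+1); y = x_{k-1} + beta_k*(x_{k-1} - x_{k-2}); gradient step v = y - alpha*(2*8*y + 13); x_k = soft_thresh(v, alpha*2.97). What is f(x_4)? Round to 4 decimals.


FISTA on f(x) = 8*x^2 + 13*x + 2.97*|x|
L = 16, alpha = 0.0218
Iteration 1: beta = 0.0, y = -0.8746 + 0.0*(-0.8746 + 0.8746) = -0.8746
  grad(y) = -0.9936, v = y - alpha*grad = -0.8529
  prox(v) = soft_thresh(-0.8529, 0.0647) = -0.7882
Iteration 2: beta = 0.3333, y = -0.7882 + 0.3333*(-0.7882 + 0.8746) = -0.7594
  grad(y) = 0.8497, v = y - alpha*grad = -0.7779
  prox(v) = soft_thresh(-0.7779, 0.0647) = -0.7132
Iteration 3: beta = 0.5, y = -0.7132 + 0.5*(-0.7132 + 0.7882) = -0.6757
  grad(y) = 2.1895, v = y - alpha*grad = -0.7234
  prox(v) = soft_thresh(-0.7234, 0.0647) = -0.6586
Iteration 4: beta = 0.6, y = -0.6586 + 0.6*(-0.6586 + 0.7132) = -0.6259
  grad(y) = 2.9852, v = y - alpha*grad = -0.691
  prox(v) = soft_thresh(-0.691, 0.0647) = -0.6263
f(x_4) = 8*(-0.6263)^2 + 13*(-0.6263) + 2.97*|-0.6263| = -3.1438


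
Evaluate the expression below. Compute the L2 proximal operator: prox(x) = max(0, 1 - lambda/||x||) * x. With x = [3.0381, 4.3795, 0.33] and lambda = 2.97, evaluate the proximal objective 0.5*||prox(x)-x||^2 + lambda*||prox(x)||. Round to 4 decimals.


Step 1: Compute ||x||.
||x|| = 5.3403
Step 2: Compute scaling factor.
scale = max(0, 1 - 2.97/5.3403) = 0.4439
Step 3: prox(x) = [1.3485, 1.9439, 0.1465]
||prox(x)|| = 2.3703
Step 4: Proximal objective.
0.5*||prox-x||^2 = 4.4105
lambda*||prox|| = 7.0398
Total = 11.4503


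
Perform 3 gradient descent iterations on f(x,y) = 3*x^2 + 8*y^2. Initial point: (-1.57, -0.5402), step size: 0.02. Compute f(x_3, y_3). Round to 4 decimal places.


Gradient descent on f(x,y) = 3*x^2 + 8*y^2.
Starting point: (-1.57, -0.5402), alpha = 0.02
Step 1: grad_x = 2*3*-1.57 = -9.42, grad_y = 2*8*-0.5402 = -8.6432
  x_1 = -1.57 - 0.02*-9.42 = -1.3816
  y_1 = -0.5402 - 0.02*-8.6432 = -0.3673
Step 2: grad_x = 2*3*-1.3816 = -8.2896, grad_y = 2*8*-0.3673 = -5.8774
  x_2 = -1.3816 - 0.02*-8.2896 = -1.2158
  y_2 = -0.3673 - 0.02*-5.8774 = -0.2498
Step 3: grad_x = 2*3*-1.2158 = -7.2948, grad_y = 2*8*-0.2498 = -3.9966
  x_3 = -1.2158 - 0.02*-7.2948 = -1.0699
  y_3 = -0.2498 - 0.02*-3.9966 = -0.1699
f(-1.0699, -0.1699) = 3*(-1.0699)^2 + 8*(-0.1699)^2 = 3.6649


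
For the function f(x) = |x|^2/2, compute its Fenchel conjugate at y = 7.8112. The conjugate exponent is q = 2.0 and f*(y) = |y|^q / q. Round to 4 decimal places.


The conjugate exponent q satisfies 1/p + 1/q = 1.
p = 2, so q = 2/(2 - 1) = 2.0
|y|^q = 7.8112^2.0 = 61.0148
f*(7.8112) = 61.0148 / 2.0 = 30.5074


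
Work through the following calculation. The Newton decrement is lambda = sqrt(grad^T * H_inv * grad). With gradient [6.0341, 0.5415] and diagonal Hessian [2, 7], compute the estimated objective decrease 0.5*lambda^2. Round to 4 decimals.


Step 1: H is diagonal, so H^(-1) * g = [3.0171, 0.0774].
Step 2: g^T H^(-1) g = sum_i g_i^2 / H_ii
  = (6.0341)^2/2 + (0.5415)^2/7
  = 18.2052 + 0.0419 = 18.2471
Step 3: Objective decrease = 0.5 * g^T H^(-1) g = 9.1235


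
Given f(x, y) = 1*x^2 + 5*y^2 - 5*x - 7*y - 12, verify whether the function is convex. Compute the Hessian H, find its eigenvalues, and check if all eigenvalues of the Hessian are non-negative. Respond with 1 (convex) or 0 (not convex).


The Hessian of f(x,y) = 1*x^2 + 5*y^2 - 5*x - 7*y - 12 is:
H = [[2, 0], [0, 10]]
Trace = 2 + 10 = 12
Determinant = 2*10 - (0)^2 = 20
Discriminant = (12)^2 - 4*20 = 64.0
Eigenvalues: lambda_1 = 2.0, lambda_2 = 10.0
The function is convex.

1


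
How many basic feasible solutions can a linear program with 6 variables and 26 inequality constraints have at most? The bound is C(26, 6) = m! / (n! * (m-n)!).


Each vertex corresponds to some choice of n active constraints out of m, so the number of vertices is at most C(m, n) = m! / (n!(m-n)!).
m = 26, n = 6
Numerator: 26 * 25 * 24 * 23 * 22 * 21
Denominator: 6! = 720
C(26, 6) = 230230


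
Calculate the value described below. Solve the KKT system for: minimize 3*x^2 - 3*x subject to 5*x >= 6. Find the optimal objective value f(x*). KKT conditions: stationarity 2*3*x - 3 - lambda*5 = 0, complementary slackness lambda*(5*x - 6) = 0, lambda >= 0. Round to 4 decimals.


Step 1: Try lambda = 0 (constraint inactive).
x_unc = 3/(2*3) = 0.5
Check: 5*0.5 = 2.5 < 6 -- violated!
Step 2: Constraint must be active: 5*x = 6
x* = 6/5 = 1.2
lambda = (2*3*1.2 - 3)/5 = 0.84
Step 3: Compute optimal value.
f(x*) = 3*1.2^2 - 3*1.2 = 0.72


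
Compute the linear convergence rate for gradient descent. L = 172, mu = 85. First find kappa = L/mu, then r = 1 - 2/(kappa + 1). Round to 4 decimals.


Step 1: Compute the condition number.
kappa = L/mu = 172/85 = 2.0235
Step 2: Compute the convergence rate.
r = 1 - 2/(kappa + 1) = 1 - 2*mu/(L + mu) = (L - mu)/(L + mu) = 87/257 = 0.3385


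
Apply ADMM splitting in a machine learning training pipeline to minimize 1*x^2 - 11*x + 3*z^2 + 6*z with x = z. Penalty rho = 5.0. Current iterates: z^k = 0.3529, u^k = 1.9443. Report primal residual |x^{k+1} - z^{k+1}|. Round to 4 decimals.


ADMM iteration with rho = 5.0, z^k = 0.3529, u^k = 1.9443
Step 1: x-update.
Minimize 1*x^2 - 11*x + (5.0/2)*(x - 0.3529 + 1.9443)^2
FOC: (2*1 + 5.0)*x = 11 + 5.0*(0.3529 - 1.9443)
x^{k+1} = 0.4347
Step 2: z-update.
Minimize 3*z^2 + 6*z + (5.0/2)*(0.4347 - z + 1.9443)^2
FOC: (2*3 + 5.0)*z = -6 + 5.0*(0.4347 + 1.9443)
z^{k+1} = 0.5359
Step 3: u-update.
u^{k+1} = 1.9443 + 0.4347 - 0.5359 = 1.8431
Step 4: Primal residual = |0.4347 - 0.5359| = 0.1012


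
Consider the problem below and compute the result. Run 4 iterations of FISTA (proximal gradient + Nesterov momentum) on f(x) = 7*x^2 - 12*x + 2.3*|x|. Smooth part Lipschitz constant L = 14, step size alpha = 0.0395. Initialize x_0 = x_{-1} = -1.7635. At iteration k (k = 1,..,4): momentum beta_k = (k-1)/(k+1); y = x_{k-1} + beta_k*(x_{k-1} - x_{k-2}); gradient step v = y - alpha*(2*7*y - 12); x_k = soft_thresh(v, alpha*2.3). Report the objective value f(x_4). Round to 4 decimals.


FISTA on f(x) = 7*x^2 - 12*x + 2.3*|x|
L = 14, alpha = 0.0395
Iteration 1: beta = 0.0, y = -1.7635 + 0.0*(-1.7635 + 1.7635) = -1.7635
  grad(y) = -36.689, v = y - alpha*grad = -0.3143
  prox(v) = soft_thresh(-0.3143, 0.0909) = -0.2234
Iteration 2: beta = 0.3333, y = -0.2234 + 0.3333*(-0.2234 + 1.7635) = 0.2899
  grad(y) = -7.9411, v = y - alpha*grad = 0.6036
  prox(v) = soft_thresh(0.6036, 0.0909) = 0.5127
Iteration 3: beta = 0.5, y = 0.5127 + 0.5*(0.5127 + 0.2234) = 0.8808
  grad(y) = 0.3317, v = y - alpha*grad = 0.8677
  prox(v) = soft_thresh(0.8677, 0.0909) = 0.7769
Iteration 4: beta = 0.6, y = 0.7769 + 0.6*(0.7769 - 0.5127) = 0.9354
  grad(y) = 1.0951, v = y - alpha*grad = 0.8921
  prox(v) = soft_thresh(0.8921, 0.0909) = 0.8013
f(x_4) = 7*0.8013^2 - 12*0.8013 + 2.3*|0.8013| = -3.2781


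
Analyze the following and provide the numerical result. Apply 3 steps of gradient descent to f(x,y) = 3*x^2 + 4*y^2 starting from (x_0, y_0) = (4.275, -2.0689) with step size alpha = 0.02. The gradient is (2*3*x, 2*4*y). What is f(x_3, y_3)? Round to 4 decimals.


Gradient descent on f(x,y) = 3*x^2 + 4*y^2.
Starting point: (4.275, -2.0689), alpha = 0.02
Step 1: grad_x = 2*3*4.275 = 25.65, grad_y = 2*4*-2.0689 = -16.5512
  x_1 = 4.275 - 0.02*25.65 = 3.762
  y_1 = -2.0689 - 0.02*-16.5512 = -1.7379
Step 2: grad_x = 2*3*3.762 = 22.572, grad_y = 2*4*-1.7379 = -13.903
  x_2 = 3.762 - 0.02*22.572 = 3.3106
  y_2 = -1.7379 - 0.02*-13.903 = -1.4598
Step 3: grad_x = 2*3*3.3106 = 19.8634, grad_y = 2*4*-1.4598 = -11.6785
  x_3 = 3.3106 - 0.02*19.8634 = 2.9133
  y_3 = -1.4598 - 0.02*-11.6785 = -1.2262
f(2.9133, -1.2262) = 3*2.9133^2 + 4*(-1.2262)^2 = 31.4765


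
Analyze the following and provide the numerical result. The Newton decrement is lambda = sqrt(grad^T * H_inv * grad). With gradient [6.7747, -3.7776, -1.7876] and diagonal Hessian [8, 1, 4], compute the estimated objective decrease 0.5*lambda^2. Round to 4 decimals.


Step 1: H is diagonal, so H^(-1) * g = [0.8468, -3.7776, -0.4469].
Step 2: g^T H^(-1) g = sum_i g_i^2 / H_ii
  = (6.7747)^2/8 + (-3.7776)^2/1 + (-1.7876)^2/4
  = 5.7371 + 14.2703 + 0.7989 = 20.8062
Step 3: Objective decrease = 0.5 * g^T H^(-1) g = 10.4031


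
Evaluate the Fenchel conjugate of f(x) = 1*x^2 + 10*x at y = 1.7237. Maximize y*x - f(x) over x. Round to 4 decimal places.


f*(y) = sup_x {y*x - a*x^2 - b*x} = sup_x {(y-b)*x - a*x^2}
FOC: (y - b) - 2a*x = 0 => x* = (y - b)/(2a)
x* = (1.7237 - 10)/(2*1) = -4.1382
f*(1.7237) = (y-b)^2/(4a) = (1.7237 - 10)^2/(4*1)
= 68.4971/4 = 17.1243


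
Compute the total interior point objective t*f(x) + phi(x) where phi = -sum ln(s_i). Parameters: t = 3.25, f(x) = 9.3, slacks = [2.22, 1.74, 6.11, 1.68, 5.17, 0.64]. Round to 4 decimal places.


Step 1: Compute log-barrier.
ln values: [0.7975, 0.5539, 1.8099, 0.5188, 1.6429, -0.4463]
phi = -(0.7975 + 0.5539 + 1.8099 + 0.5188 + 1.6429 - 0.4463) = -4.8767
Step 2: Compute augmented objective.
t*f(x) = 3.25*9.3 = 30.225
Total = 30.225 - 4.8767 = 25.3483


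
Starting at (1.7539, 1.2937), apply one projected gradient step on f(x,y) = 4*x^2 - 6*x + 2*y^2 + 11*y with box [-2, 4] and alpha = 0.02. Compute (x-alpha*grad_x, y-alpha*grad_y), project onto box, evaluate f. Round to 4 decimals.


Step 1: Compute gradient at (1.7539, 1.2937).
grad_x = 2*4*1.7539 - 6 = 8.0312
grad_y = 2*2*1.2937 + 11 = 16.1748
Step 2: Gradient step.
x_raw = 1.7539 - 0.02*8.0312 = 1.5933
y_raw = 1.2937 - 0.02*16.1748 = 0.9702
Step 3: Project onto [-2, 4].
x_proj = clip(1.5933) = 1.5933
y_proj = clip(0.9702) = 0.9702
Step 4: Evaluate f.
f(1.5933, 0.9702) = 13.1493


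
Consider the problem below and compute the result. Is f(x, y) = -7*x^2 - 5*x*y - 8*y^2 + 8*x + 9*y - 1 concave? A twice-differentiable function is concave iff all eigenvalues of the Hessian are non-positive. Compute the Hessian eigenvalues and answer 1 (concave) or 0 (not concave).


The Hessian of f(x,y) = -7*x^2 - 5*x*y - 8*y^2 + 8*x + 9*y - 1 is:
H = [[-14, -5], [-5, -16]]
Trace = -14 - 16 = -30
Determinant = -14*-16 - (-5)^2 = 199
Discriminant = (-30)^2 - 4*199 = 104.0
Eigenvalues: lambda_1 = -20.099, lambda_2 = -9.901
The function is concave.

1


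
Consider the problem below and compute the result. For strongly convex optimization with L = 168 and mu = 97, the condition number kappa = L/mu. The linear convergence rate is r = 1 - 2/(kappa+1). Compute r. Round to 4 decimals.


Step 1: Compute the condition number.
kappa = L/mu = 168/97 = 1.732
Step 2: Compute the convergence rate.
r = 1 - 2/(kappa + 1) = 1 - 2*mu/(L + mu) = (L - mu)/(L + mu) = 71/265 = 0.2679


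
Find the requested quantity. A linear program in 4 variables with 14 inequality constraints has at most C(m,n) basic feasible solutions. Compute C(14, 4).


Each vertex corresponds to some choice of n active constraints out of m, so the number of vertices is at most C(m, n) = m! / (n!(m-n)!).
m = 14, n = 4
Numerator: 14 * 13 * 12 * 11
Denominator: 4! = 24
C(14, 4) = 1001


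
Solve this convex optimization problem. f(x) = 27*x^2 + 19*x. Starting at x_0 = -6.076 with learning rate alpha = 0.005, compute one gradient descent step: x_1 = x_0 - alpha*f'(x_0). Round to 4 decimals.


We compute the gradient at x_0 and apply the update.
f'(x) = 54*x + 19
f'(-6.076) = 54*-6.076 + 19 = -309.104
x_1 = -6.076 - 0.005*-309.104 = -4.5305


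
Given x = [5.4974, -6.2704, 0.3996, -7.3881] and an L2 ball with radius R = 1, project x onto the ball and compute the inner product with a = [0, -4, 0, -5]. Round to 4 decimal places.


Step 1: Compute ||x|| (intermediates to 6 decimals).
||x|| = sqrt(5.4974^2 + (-6.2704)^2 + 0.3996^2 + (-7.3881)^2) = 11.14823
Step 2: Project.
Since ||x|| > R, scale = R/||x|| = 1/11.14823 = 0.0897, proj(x) = scale * x
proj(x) = [0.493117, -0.562455, 0.035844, -0.662713]
Step 3: Dot product.
a^T * proj(x) = 0*0.493117 - 4*(-0.562455) + 0*0.035844 - 5*(-0.662713) = 5.5634


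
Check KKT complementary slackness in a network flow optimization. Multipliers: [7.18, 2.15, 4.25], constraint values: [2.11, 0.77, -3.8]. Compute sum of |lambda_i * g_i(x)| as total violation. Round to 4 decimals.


KKT complementary slackness check:
lambda_1 * g_1 = 7.18 * 2.11 = 15.1498
lambda_2 * g_2 = 2.15 * 0.77 = 1.6555
lambda_3 * g_3 = 4.25 * -3.8 = -16.15
Total violation = 15.1498 + 1.6555 + 16.15 = 32.9553


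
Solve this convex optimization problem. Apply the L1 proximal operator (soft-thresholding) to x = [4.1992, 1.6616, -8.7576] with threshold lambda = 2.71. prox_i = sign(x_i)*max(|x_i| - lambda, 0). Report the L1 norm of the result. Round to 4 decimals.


Soft-thresholding with lambda = 2.71:
prox(4.1992) = sign(4.1992)*max(|4.1992| - 2.71, 0) = 1.4892
prox(1.6616) = sign(1.6616)*max(|1.6616| - 2.71, 0) = 0.0
prox(-8.7576) = sign(-8.7576)*max(|-8.7576| - 2.71, 0) = -6.0476
prox(x) = [1.4892, 0.0, -6.0476]
||prox(x)||_1 = 1.4892 + 0.0 + 6.0476 = 7.5368


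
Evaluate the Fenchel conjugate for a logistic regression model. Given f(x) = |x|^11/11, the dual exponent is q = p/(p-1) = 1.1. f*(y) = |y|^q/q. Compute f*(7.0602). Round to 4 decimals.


The conjugate exponent q satisfies 1/p + 1/q = 1.
p = 11, so q = 11/(11 - 1) = 1.1
|y|^q = 7.0602^1.1 = 8.5842
f*(7.0602) = 8.5842 / 1.1 = 7.8038


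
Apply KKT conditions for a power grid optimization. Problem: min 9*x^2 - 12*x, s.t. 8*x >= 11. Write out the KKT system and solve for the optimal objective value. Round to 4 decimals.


Step 1: Try lambda = 0 (constraint inactive).
x_unc = 12/(2*9) = 0.6667
Check: 8*0.6667 = 5.3336 < 11 -- violated!
Step 2: Constraint must be active: 8*x = 11
x* = 11/8 = 1.375
lambda = (2*9*1.375 - 12)/8 = 1.5938
Step 3: Compute optimal value.
f(x*) = 9*1.375^2 - 12*1.375 = 0.5156


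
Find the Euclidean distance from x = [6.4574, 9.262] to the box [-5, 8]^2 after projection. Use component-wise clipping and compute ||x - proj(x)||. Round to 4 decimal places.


Project each component onto [-5, 8].
clip(6.4574) = 6.4574, clip(9.262) = 8.0
Projection = [6.4574, 8.0]
Squared diffs: [0.0, 1.5926]
Distance = sqrt(1.5926) = 1.262


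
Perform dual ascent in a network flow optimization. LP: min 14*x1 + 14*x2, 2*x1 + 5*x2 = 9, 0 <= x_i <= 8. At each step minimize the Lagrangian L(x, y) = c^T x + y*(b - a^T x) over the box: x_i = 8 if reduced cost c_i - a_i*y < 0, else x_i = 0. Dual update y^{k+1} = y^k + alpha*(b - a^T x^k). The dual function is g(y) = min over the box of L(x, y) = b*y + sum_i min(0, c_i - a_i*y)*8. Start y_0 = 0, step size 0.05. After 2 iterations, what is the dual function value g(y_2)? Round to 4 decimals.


Dual ascent for LP: min 14*x1 + 14*x2, 2*x1 + 5*x2 = 9, 0 <= x_i <= 8
Step 1: y^k = 0.0, reduced costs: (14.0, 14.0)
  x^k = (0.0, 0.0), subgradient = b - a^T x = 9.0
  y^{k+1} = 0.0 + 0.05*9.0 = 0.45
Step 2: y^k = 0.45, reduced costs: (13.1, 11.75)
  x^k = (0.0, 0.0), subgradient = b - a^T x = 9.0
  y^{k+1} = 0.45 + 0.05*9.0 = 0.9
Dual objective at y_2 = 0.9: reduced costs (12.2, 9.5), box minimizer x = (0.0, 0.0)
g(y_2) = b*y + (c1 - a1*y)*x1 + (c2 - a2*y)*x2 = 9*0.9 + 12.2*0.0 + 9.5*0.0 = 8.1 + 0.0 + 0.0 = 8.1


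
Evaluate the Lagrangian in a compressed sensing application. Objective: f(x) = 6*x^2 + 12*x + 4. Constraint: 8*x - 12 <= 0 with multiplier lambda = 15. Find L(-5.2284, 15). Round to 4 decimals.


Step 1: Evaluate f(x).
f(-5.2284) = 6*(-5.2284)^2 + 12*(-5.2284) + 4 = 105.2762
Step 2: Evaluate g(x).
g(-5.2284) = 8*-5.2284 - 12 = -53.8272
Step 3: Compute Lagrangian.
L = 105.2762 + 15*-53.8272 = -702.1318


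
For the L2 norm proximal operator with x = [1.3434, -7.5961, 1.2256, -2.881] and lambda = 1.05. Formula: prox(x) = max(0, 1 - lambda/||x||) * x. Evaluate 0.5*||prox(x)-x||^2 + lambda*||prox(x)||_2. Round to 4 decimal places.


Step 1: Compute ||x||.
||x|| = 8.3251
Step 2: Compute scaling factor.
scale = max(0, 1 - 1.05/8.3251) = 0.8739
Step 3: prox(x) = [1.174, -6.638, 1.071, -2.5176]
||prox(x)|| = 7.2751
Step 4: Proximal objective.
0.5*||prox-x||^2 = 0.5513
lambda*||prox|| = 7.6389
Total = 8.1901


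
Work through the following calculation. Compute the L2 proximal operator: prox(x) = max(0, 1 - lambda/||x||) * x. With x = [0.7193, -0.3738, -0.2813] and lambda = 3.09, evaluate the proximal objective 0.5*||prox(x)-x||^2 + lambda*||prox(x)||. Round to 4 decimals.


Step 1: Compute ||x||.
||x|| = 0.858
Step 2: Compute scaling factor.
scale = max(0, 1 - 3.09/0.858) = 0.0
Step 3: prox(x) = [0.0, -0.0, -0.0]
||prox(x)|| = 0.0
Step 4: Proximal objective.
0.5*||prox-x||^2 = 0.3681
lambda*||prox|| = 0.0
Total = 0.3681


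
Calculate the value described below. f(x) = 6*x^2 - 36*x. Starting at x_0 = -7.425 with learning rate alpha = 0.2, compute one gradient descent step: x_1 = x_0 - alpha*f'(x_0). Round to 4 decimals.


We compute the gradient at x_0 and apply the update.
f'(x) = 12*x - 36
f'(-7.425) = 12*-7.425 - 36 = -125.1
x_1 = -7.425 - 0.2*-125.1 = 17.595


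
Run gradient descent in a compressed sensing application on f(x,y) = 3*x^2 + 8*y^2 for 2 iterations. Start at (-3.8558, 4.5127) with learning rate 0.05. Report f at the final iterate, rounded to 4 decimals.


Gradient descent on f(x,y) = 3*x^2 + 8*y^2.
Starting point: (-3.8558, 4.5127), alpha = 0.05
Step 1: grad_x = 2*3*-3.8558 = -23.1348, grad_y = 2*8*4.5127 = 72.2032
  x_1 = -3.8558 - 0.05*-23.1348 = -2.6991
  y_1 = 4.5127 - 0.05*72.2032 = 0.9025
Step 2: grad_x = 2*3*-2.6991 = -16.1944, grad_y = 2*8*0.9025 = 14.4406
  x_2 = -2.6991 - 0.05*-16.1944 = -1.8893
  y_2 = 0.9025 - 0.05*14.4406 = 0.1805
f(-1.8893, 0.1805) = 3*(-1.8893)^2 + 8*0.1805^2 = 10.9695


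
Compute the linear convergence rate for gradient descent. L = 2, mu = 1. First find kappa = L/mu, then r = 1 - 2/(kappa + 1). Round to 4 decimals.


Step 1: Compute the condition number.
kappa = L/mu = 2/1 = 2.0
Step 2: Compute the convergence rate.
r = 1 - 2/(kappa + 1) = 1 - 2*mu/(L + mu) = (L - mu)/(L + mu) = 1/3 = 0.3333


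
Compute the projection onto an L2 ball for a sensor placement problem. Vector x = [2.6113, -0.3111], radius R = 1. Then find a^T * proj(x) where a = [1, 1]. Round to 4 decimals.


Step 1: Compute ||x|| (intermediates to 6 decimals).
||x|| = sqrt(2.6113^2 + (-0.3111)^2) = 2.629766
Step 2: Project.
Since ||x|| > R, scale = R/||x|| = 1/2.629766 = 0.380262, proj(x) = scale * x
proj(x) = [0.992978, -0.1183]
Step 3: Dot product.
a^T * proj(x) = 1*0.992978 + 1*(-0.1183) = 0.8747


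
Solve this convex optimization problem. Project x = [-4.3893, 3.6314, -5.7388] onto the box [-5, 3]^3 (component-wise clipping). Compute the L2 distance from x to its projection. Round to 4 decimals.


Project each component onto [-5, 3].
clip(-4.3893) = -4.3893, clip(3.6314) = 3.0, clip(-5.7388) = -5.0
Projection = [-4.3893, 3.0, -5.0]
Squared diffs: [0.0, 0.3987, 0.5458]
Distance = sqrt(0.9445) = 0.9718


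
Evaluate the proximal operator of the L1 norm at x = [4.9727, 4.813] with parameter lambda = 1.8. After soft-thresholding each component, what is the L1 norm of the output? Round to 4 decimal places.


Soft-thresholding with lambda = 1.8:
prox(4.9727) = sign(4.9727)*max(|4.9727| - 1.8, 0) = 3.1727
prox(4.813) = sign(4.813)*max(|4.813| - 1.8, 0) = 3.013
prox(x) = [3.1727, 3.013]
||prox(x)||_1 = 3.1727 + 3.013 = 6.1857


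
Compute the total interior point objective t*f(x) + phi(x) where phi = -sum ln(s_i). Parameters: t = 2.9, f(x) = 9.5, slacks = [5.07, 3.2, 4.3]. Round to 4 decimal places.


Step 1: Compute log-barrier.
ln values: [1.6233, 1.1632, 1.4586]
phi = -(1.6233 + 1.1632 + 1.4586) = -4.2451
Step 2: Compute augmented objective.
t*f(x) = 2.9*9.5 = 27.55
Total = 27.55 - 4.2451 = 23.3049


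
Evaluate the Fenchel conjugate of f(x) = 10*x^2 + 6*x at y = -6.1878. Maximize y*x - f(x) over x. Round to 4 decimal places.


f*(y) = sup_x {y*x - a*x^2 - b*x} = sup_x {(y-b)*x - a*x^2}
FOC: (y - b) - 2a*x = 0 => x* = (y - b)/(2a)
x* = (-6.1878 - 6)/(2*10) = -0.6094
f*(-6.1878) = (y-b)^2/(4a) = (-6.1878 - 6)^2/(4*10)
= 148.5425/40 = 3.7136


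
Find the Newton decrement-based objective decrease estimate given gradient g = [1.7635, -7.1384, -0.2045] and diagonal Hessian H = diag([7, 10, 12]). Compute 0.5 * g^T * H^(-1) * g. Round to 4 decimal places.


Step 1: H is diagonal, so H^(-1) * g = [0.2519, -0.7138, -0.017].
Step 2: g^T H^(-1) g = sum_i g_i^2 / H_ii
  = (1.7635)^2/7 + (-7.1384)^2/10 + (-0.2045)^2/12
  = 0.4443 + 5.0957 + 0.0035 = 5.5434
Step 3: Objective decrease = 0.5 * g^T H^(-1) g = 2.7717


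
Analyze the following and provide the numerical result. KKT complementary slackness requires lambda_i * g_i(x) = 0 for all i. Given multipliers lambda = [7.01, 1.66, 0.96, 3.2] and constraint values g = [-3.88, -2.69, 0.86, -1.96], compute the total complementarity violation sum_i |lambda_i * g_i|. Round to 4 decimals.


KKT complementary slackness check:
lambda_1 * g_1 = 7.01 * -3.88 = -27.1988
lambda_2 * g_2 = 1.66 * -2.69 = -4.4654
lambda_3 * g_3 = 0.96 * 0.86 = 0.8256
lambda_4 * g_4 = 3.2 * -1.96 = -6.272
Total violation = 27.1988 + 4.4654 + 0.8256 + 6.272 = 38.7618


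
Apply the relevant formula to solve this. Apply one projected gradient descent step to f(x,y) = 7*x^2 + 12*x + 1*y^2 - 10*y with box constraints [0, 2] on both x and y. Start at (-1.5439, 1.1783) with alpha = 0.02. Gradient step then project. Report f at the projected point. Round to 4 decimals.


Step 1: Compute gradient at (-1.5439, 1.1783).
grad_x = 2*7*-1.5439 + 12 = -9.6146
grad_y = 2*1*1.1783 - 10 = -7.6434
Step 2: Gradient step.
x_raw = -1.5439 - 0.02*-9.6146 = -1.3516
y_raw = 1.1783 - 0.02*-7.6434 = 1.3312
Step 3: Project onto [0, 2].
x_proj = clip(-1.3516) = 0.0
y_proj = clip(1.3312) = 1.3312
Step 4: Evaluate f.
f(0.0, 1.3312) = -11.5397


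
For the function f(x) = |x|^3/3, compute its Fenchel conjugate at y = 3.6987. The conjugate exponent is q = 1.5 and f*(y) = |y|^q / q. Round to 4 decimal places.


The conjugate exponent q satisfies 1/p + 1/q = 1.
p = 3, so q = 3/(3 - 1) = 1.5
|y|^q = 3.6987^1.5 = 7.1133
f*(3.6987) = 7.1133 / 1.5 = 4.7422


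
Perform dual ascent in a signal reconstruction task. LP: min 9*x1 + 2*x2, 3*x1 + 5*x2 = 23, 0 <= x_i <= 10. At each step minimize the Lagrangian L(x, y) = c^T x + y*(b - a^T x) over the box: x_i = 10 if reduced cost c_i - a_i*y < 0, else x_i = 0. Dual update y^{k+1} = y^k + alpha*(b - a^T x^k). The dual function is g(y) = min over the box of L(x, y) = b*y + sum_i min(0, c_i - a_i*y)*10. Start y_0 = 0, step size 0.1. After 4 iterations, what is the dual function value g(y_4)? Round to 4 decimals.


Dual ascent for LP: min 9*x1 + 2*x2, 3*x1 + 5*x2 = 23, 0 <= x_i <= 10
Step 1: y^k = 0.0, reduced costs: (9.0, 2.0)
  x^k = (0.0, 0.0), subgradient = b - a^T x = 23.0
  y^{k+1} = 0.0 + 0.1*23.0 = 2.3
Step 2: y^k = 2.3, reduced costs: (2.1, -9.5)
  x^k = (0.0, 10.0), subgradient = b - a^T x = -27.0
  y^{k+1} = 2.3 + 0.1*-27.0 = -0.4
Step 3: y^k = -0.4, reduced costs: (10.2, 4.0)
  x^k = (0.0, 0.0), subgradient = b - a^T x = 23.0
  y^{k+1} = -0.4 + 0.1*23.0 = 1.9
Step 4: y^k = 1.9, reduced costs: (3.3, -7.5)
  x^k = (0.0, 10.0), subgradient = b - a^T x = -27.0
  y^{k+1} = 1.9 + 0.1*-27.0 = -0.8
Dual objective at y_4 = -0.8: reduced costs (11.4, 6.0), box minimizer x = (0.0, 0.0)
g(y_4) = b*y + (c1 - a1*y)*x1 + (c2 - a2*y)*x2 = 23*(-0.8) + 11.4*0.0 + 6.0*0.0 = -18.4 + 0.0 + 0.0 = -18.4


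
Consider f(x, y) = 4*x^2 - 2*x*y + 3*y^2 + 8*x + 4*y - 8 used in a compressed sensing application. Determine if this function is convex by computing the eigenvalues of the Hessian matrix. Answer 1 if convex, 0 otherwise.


The Hessian of f(x,y) = 4*x^2 - 2*x*y + 3*y^2 + 8*x + 4*y - 8 is:
H = [[8, -2], [-2, 6]]
Trace = 8 + 6 = 14
Determinant = 8*6 - (-2)^2 = 44
Discriminant = (14)^2 - 4*44 = 20.0
Eigenvalues: lambda_1 = 4.7639, lambda_2 = 9.2361
The function is convex.

1


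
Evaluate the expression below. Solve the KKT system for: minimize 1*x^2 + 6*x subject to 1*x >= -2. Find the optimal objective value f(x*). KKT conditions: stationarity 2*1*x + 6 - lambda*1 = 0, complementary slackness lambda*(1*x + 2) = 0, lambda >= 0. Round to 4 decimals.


Step 1: Try lambda = 0 (constraint inactive).
x_unc = -6/(2*1) = -3.0
Check: 1*-3.0 = -3.0 < -2 -- violated!
Step 2: Constraint must be active: 1*x = -2
x* = -2/1 = -2.0
lambda = (2*1*(-2.0) + 6)/1 = 2.0
Step 3: Compute optimal value.
f(x*) = 1*(-2.0)^2 + 6*(-2.0) = -8.0


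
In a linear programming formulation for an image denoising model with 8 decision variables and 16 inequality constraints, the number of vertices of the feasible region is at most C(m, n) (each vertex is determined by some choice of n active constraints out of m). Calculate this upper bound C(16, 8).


Each vertex corresponds to some choice of n active constraints out of m, so the number of vertices is at most C(m, n) = m! / (n!(m-n)!).
m = 16, n = 8
Numerator: 16 * 15 * 14 * 13 * 12 * 11 * 10 * 9
Denominator: 8! = 40320
C(16, 8) = 12870


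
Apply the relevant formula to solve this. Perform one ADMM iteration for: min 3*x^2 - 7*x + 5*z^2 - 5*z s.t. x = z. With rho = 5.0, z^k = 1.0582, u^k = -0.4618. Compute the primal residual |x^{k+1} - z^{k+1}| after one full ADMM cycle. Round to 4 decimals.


ADMM iteration with rho = 5.0, z^k = 1.0582, u^k = -0.4618
Step 1: x-update.
Minimize 3*x^2 - 7*x + (5.0/2)*(x - 1.0582 - 0.4618)^2
FOC: (2*3 + 5.0)*x = 7 + 5.0*(1.0582 + 0.4618)
x^{k+1} = 1.3273
Step 2: z-update.
Minimize 5*z^2 - 5*z + (5.0/2)*(1.3273 - z - 0.4618)^2
FOC: (2*5 + 5.0)*z = 5 + 5.0*(1.3273 - 0.4618)
z^{k+1} = 0.6218
Step 3: u-update.
u^{k+1} = -0.4618 + 1.3273 - 0.6218 = 0.2436
Step 4: Primal residual = |1.3273 - 0.6218| = 0.7054


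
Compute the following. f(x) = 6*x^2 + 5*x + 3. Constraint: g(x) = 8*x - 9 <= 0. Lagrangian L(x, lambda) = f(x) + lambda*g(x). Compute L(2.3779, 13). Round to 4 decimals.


Step 1: Evaluate f(x).
f(2.3779) = 6*2.3779^2 + 5*2.3779 + 3 = 48.816
Step 2: Evaluate g(x).
g(2.3779) = 8*2.3779 - 9 = 10.0232
Step 3: Compute Lagrangian.
L = 48.816 + 13*10.0232 = 179.1176


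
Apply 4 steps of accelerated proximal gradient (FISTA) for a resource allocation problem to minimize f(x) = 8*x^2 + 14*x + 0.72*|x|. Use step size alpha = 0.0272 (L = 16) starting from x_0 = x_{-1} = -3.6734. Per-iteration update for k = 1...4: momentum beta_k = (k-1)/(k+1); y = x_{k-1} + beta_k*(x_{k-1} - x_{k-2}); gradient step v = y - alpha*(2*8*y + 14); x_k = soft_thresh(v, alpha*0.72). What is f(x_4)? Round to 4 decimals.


FISTA on f(x) = 8*x^2 + 14*x + 0.72*|x|
L = 16, alpha = 0.0272
Iteration 1: beta = 0.0, y = -3.6734 + 0.0*(-3.6734 + 3.6734) = -3.6734
  grad(y) = -44.7744, v = y - alpha*grad = -2.4555
  prox(v) = soft_thresh(-2.4555, 0.0196) = -2.436
Iteration 2: beta = 0.3333, y = -2.436 + 0.3333*(-2.436 + 3.6734) = -2.0235
  grad(y) = -18.3755, v = y - alpha*grad = -1.5237
  prox(v) = soft_thresh(-1.5237, 0.0196) = -1.5041
Iteration 3: beta = 0.5, y = -1.5041 + 0.5*(-1.5041 + 2.436) = -1.0381
  grad(y) = -2.6101, v = y - alpha*grad = -0.9671
  prox(v) = soft_thresh(-0.9671, 0.0196) = -0.9476
Iteration 4: beta = 0.6, y = -0.9476 + 0.6*(-0.9476 + 1.5041) = -0.6136
  grad(y) = 4.1817, v = y - alpha*grad = -0.7274
  prox(v) = soft_thresh(-0.7274, 0.0196) = -0.7078
f(x_4) = 8*(-0.7078)^2 + 14*(-0.7078) + 0.72*|-0.7078| = -5.3917


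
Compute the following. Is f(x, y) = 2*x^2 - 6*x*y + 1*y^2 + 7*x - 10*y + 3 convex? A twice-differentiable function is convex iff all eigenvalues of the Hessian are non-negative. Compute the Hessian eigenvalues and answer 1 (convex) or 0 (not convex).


The Hessian of f(x,y) = 2*x^2 - 6*x*y + 1*y^2 + 7*x - 10*y + 3 is:
H = [[4, -6], [-6, 2]]
Trace = 4 + 2 = 6
Determinant = 4*2 - (-6)^2 = -28
Discriminant = (6)^2 - 4*-28 = 148.0
Eigenvalues: lambda_1 = -3.0828, lambda_2 = 9.0828
The function is not convex.

0


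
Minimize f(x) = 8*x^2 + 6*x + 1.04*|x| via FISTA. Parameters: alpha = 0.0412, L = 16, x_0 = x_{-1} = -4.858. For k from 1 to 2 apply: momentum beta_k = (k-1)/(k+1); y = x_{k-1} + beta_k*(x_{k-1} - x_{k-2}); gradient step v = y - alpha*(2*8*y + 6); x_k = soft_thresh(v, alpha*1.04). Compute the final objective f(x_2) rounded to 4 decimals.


FISTA on f(x) = 8*x^2 + 6*x + 1.04*|x|
L = 16, alpha = 0.0412
Iteration 1: beta = 0.0, y = -4.858 + 0.0*(-4.858 + 4.858) = -4.858
  grad(y) = -71.728, v = y - alpha*grad = -1.9028
  prox(v) = soft_thresh(-1.9028, 0.0428) = -1.86
Iteration 2: beta = 0.3333, y = -1.86 + 0.3333*(-1.86 + 4.858) = -0.8606
  grad(y) = -7.7698, v = y - alpha*grad = -0.5405
  prox(v) = soft_thresh(-0.5405, 0.0428) = -0.4976
f(x_2) = 8*(-0.4976)^2 + 6*(-0.4976) + 1.04*|-0.4976| = -0.4871


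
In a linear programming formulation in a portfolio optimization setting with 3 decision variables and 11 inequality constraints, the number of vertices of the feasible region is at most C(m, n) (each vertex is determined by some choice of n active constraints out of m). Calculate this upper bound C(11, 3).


Each vertex corresponds to some choice of n active constraints out of m, so the number of vertices is at most C(m, n) = m! / (n!(m-n)!).
m = 11, n = 3
Numerator: 11 * 10 * 9
Denominator: 3! = 6
C(11, 3) = 165


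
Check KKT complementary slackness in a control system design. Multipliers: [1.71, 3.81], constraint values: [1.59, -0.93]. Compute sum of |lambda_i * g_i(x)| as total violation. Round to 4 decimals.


KKT complementary slackness check:
lambda_1 * g_1 = 1.71 * 1.59 = 2.7189
lambda_2 * g_2 = 3.81 * -0.93 = -3.5433
Total violation = 2.7189 + 3.5433 = 6.2622


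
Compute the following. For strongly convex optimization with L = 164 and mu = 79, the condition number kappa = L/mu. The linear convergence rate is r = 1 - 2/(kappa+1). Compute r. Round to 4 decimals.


Step 1: Compute the condition number.
kappa = L/mu = 164/79 = 2.0759
Step 2: Compute the convergence rate.
r = 1 - 2/(kappa + 1) = 1 - 2*mu/(L + mu) = (L - mu)/(L + mu) = 85/243 = 0.3498


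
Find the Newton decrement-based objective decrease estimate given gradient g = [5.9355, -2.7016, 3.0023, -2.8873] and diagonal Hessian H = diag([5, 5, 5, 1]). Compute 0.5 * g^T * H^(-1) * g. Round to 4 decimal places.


Step 1: H is diagonal, so H^(-1) * g = [1.1871, -0.5403, 0.6005, -2.8873].
Step 2: g^T H^(-1) g = sum_i g_i^2 / H_ii
  = (5.9355)^2/5 + (-2.7016)^2/5 + (3.0023)^2/5 + (-2.8873)^2/1
  = 7.046 + 1.4597 + 1.8028 + 8.3365 = 18.645
Step 3: Objective decrease = 0.5 * g^T H^(-1) g = 9.3225


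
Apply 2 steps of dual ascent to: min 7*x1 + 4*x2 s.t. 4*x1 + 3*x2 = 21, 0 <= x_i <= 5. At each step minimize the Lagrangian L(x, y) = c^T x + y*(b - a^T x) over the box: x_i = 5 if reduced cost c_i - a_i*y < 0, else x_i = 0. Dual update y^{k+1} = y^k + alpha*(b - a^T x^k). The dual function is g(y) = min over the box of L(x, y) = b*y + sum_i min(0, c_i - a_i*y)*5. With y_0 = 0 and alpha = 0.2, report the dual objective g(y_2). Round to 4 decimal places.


Dual ascent for LP: min 7*x1 + 4*x2, 4*x1 + 3*x2 = 21, 0 <= x_i <= 5
Step 1: y^k = 0.0, reduced costs: (7.0, 4.0)
  x^k = (0.0, 0.0), subgradient = b - a^T x = 21.0
  y^{k+1} = 0.0 + 0.2*21.0 = 4.2
Step 2: y^k = 4.2, reduced costs: (-9.8, -8.6)
  x^k = (5.0, 5.0), subgradient = b - a^T x = -14.0
  y^{k+1} = 4.2 + 0.2*-14.0 = 1.4
Dual objective at y_2 = 1.4: reduced costs (1.4, -0.2), box minimizer x = (0.0, 5.0)
g(y_2) = b*y + (c1 - a1*y)*x1 + (c2 - a2*y)*x2 = 21*1.4 + 1.4*0.0 + (-0.2)*5.0 = 29.4 + 0.0 - 1.0 = 28.4


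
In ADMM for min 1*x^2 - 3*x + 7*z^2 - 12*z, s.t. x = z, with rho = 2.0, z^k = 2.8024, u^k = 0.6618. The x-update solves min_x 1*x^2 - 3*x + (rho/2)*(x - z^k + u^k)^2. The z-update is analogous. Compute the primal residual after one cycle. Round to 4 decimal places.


ADMM iteration with rho = 2.0, z^k = 2.8024, u^k = 0.6618
Step 1: x-update.
Minimize 1*x^2 - 3*x + (2.0/2)*(x - 2.8024 + 0.6618)^2
FOC: (2*1 + 2.0)*x = 3 + 2.0*(2.8024 - 0.6618)
x^{k+1} = 1.8203
Step 2: z-update.
Minimize 7*z^2 - 12*z + (2.0/2)*(1.8203 - z + 0.6618)^2
FOC: (2*7 + 2.0)*z = 12 + 2.0*(1.8203 + 0.6618)
z^{k+1} = 1.0603
Step 3: u-update.
u^{k+1} = 0.6618 + 1.8203 - 1.0603 = 1.4218
Step 4: Primal residual = |1.8203 - 1.0603| = 0.76


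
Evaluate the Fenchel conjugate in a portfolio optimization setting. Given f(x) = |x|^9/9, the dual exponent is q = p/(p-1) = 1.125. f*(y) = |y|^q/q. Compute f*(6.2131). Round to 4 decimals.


The conjugate exponent q satisfies 1/p + 1/q = 1.
p = 9, so q = 9/(9 - 1) = 1.125
|y|^q = 6.2131^1.125 = 7.8068
f*(6.2131) = 7.8068 / 1.125 = 6.9394


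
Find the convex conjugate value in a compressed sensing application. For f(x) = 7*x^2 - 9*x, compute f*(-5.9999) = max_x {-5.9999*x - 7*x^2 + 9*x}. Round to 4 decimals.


f*(y) = sup_x {y*x - a*x^2 - b*x} = sup_x {(y-b)*x - a*x^2}
FOC: (y - b) - 2a*x = 0 => x* = (y - b)/(2a)
x* = (-5.9999 + 9)/(2*7) = 0.2143
f*(-5.9999) = (y-b)^2/(4a) = (-5.9999 + 9)^2/(4*7)
= 9.0006/28 = 0.3215


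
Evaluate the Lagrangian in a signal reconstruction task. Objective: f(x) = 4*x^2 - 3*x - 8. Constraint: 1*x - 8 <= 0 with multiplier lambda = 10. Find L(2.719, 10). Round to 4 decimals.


Step 1: Evaluate f(x).
f(2.719) = 4*2.719^2 - 3*2.719 - 8 = 13.4148
Step 2: Evaluate g(x).
g(2.719) = 1*2.719 - 8 = -5.281
Step 3: Compute Lagrangian.
L = 13.4148 + 10*-5.281 = -39.3952


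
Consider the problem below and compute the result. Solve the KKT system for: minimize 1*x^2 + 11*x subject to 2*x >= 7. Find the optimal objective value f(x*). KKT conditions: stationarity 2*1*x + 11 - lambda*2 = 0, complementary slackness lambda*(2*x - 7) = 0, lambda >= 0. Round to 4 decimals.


Step 1: Try lambda = 0 (constraint inactive).
x_unc = -11/(2*1) = -5.5
Check: 2*-5.5 = -11.0 < 7 -- violated!
Step 2: Constraint must be active: 2*x = 7
x* = 7/2 = 3.5
lambda = (2*1*3.5 + 11)/2 = 9.0
Step 3: Compute optimal value.
f(x*) = 1*3.5^2 + 11*3.5 = 50.75


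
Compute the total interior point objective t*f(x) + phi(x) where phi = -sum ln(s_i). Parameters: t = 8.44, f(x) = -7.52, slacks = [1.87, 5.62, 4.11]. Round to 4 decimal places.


Step 1: Compute log-barrier.
ln values: [0.6259, 1.7263, 1.4134]
phi = -(0.6259 + 1.7263 + 1.4134) = -3.7657
Step 2: Compute augmented objective.
t*f(x) = 8.44*-7.52 = -63.4688
Total = -63.4688 - 3.7657 = -67.2345


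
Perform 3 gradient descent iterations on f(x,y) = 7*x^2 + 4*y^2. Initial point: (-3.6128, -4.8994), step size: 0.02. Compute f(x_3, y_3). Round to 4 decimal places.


Gradient descent on f(x,y) = 7*x^2 + 4*y^2.
Starting point: (-3.6128, -4.8994), alpha = 0.02
Step 1: grad_x = 2*7*-3.6128 = -50.5792, grad_y = 2*4*-4.8994 = -39.1952
  x_1 = -3.6128 - 0.02*-50.5792 = -2.6012
  y_1 = -4.8994 - 0.02*-39.1952 = -4.1155
Step 2: grad_x = 2*7*-2.6012 = -36.417, grad_y = 2*4*-4.1155 = -32.924
  x_2 = -2.6012 - 0.02*-36.417 = -1.8729
  y_2 = -4.1155 - 0.02*-32.924 = -3.457
Step 3: grad_x = 2*7*-1.8729 = -26.2203, grad_y = 2*4*-3.457 = -27.6561
  x_3 = -1.8729 - 0.02*-26.2203 = -1.3485
  y_3 = -3.457 - 0.02*-27.6561 = -2.9039
f(-1.3485, -2.9039) = 7*(-1.3485)^2 + 4*(-2.9039)^2 = 46.459


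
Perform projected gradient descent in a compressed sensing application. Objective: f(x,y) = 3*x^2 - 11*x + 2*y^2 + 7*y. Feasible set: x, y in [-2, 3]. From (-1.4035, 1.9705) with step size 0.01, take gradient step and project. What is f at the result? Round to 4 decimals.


Step 1: Compute gradient at (-1.4035, 1.9705).
grad_x = 2*3*-1.4035 - 11 = -19.421
grad_y = 2*2*1.9705 + 7 = 14.882
Step 2: Gradient step.
x_raw = -1.4035 - 0.01*-19.421 = -1.2093
y_raw = 1.9705 - 0.01*14.882 = 1.8217
Step 3: Project onto [-2, 3].
x_proj = clip(-1.2093) = -1.2093
y_proj = clip(1.8217) = 1.8217
Step 4: Evaluate f.
f(-1.2093, 1.8217) = 37.0781


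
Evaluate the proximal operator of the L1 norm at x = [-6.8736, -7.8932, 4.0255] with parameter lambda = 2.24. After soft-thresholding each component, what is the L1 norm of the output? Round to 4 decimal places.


Soft-thresholding with lambda = 2.24:
prox(-6.8736) = sign(-6.8736)*max(|-6.8736| - 2.24, 0) = -4.6336
prox(-7.8932) = sign(-7.8932)*max(|-7.8932| - 2.24, 0) = -5.6532
prox(4.0255) = sign(4.0255)*max(|4.0255| - 2.24, 0) = 1.7855
prox(x) = [-4.6336, -5.6532, 1.7855]
||prox(x)||_1 = 4.6336 + 5.6532 + 1.7855 = 12.0723


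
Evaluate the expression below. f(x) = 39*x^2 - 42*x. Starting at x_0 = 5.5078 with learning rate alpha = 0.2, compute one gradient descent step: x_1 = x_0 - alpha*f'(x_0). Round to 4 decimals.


We compute the gradient at x_0 and apply the update.
f'(x) = 78*x - 42
f'(5.5078) = 78*5.5078 - 42 = 387.6084
x_1 = 5.5078 - 0.2*387.6084 = -72.0139


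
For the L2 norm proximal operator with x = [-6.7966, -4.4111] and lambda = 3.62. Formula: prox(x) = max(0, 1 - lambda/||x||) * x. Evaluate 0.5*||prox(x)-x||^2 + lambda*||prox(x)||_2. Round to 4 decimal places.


Step 1: Compute ||x||.
||x|| = 8.1026
Step 2: Compute scaling factor.
scale = max(0, 1 - 3.62/8.1026) = 0.5532
Step 3: prox(x) = [-3.7601, -2.4403]
||prox(x)|| = 4.4826
Step 4: Proximal objective.
0.5*||prox-x||^2 = 6.5522
lambda*||prox|| = 16.227
Total = 22.7791


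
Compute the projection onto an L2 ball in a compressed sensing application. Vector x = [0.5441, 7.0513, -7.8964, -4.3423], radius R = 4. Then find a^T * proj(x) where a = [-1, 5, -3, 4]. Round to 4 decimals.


Step 1: Compute ||x|| (intermediates to 6 decimals).
||x|| = sqrt(0.5441^2 + 7.0513^2 + (-7.8964)^2 + (-4.3423)^2) = 11.455373
Step 2: Project.
Since ||x|| > R, scale = R/||x|| = 4/11.455373 = 0.349181, proj(x) = scale * x
proj(x) = [0.189989, 2.46218, -2.757273, -1.516249]
Step 3: Dot product.
a^T * proj(x) = -1*0.189989 + 5*2.46218 - 3*(-2.757273) + 4*(-1.516249) = 14.3277


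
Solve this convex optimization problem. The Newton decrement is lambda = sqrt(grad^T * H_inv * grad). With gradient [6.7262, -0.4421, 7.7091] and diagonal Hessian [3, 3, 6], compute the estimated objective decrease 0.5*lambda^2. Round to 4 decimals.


Step 1: H is diagonal, so H^(-1) * g = [2.2421, -0.1474, 1.2849].
Step 2: g^T H^(-1) g = sum_i g_i^2 / H_ii
  = (6.7262)^2/3 + (-0.4421)^2/3 + (7.7091)^2/6
  = 15.0806 + 0.0652 + 9.905 = 25.0508
Step 3: Objective decrease = 0.5 * g^T H^(-1) g = 12.5254


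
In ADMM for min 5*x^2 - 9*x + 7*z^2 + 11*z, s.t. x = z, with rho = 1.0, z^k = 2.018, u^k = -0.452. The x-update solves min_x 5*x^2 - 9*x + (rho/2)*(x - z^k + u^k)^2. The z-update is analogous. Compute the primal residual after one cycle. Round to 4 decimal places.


ADMM iteration with rho = 1.0, z^k = 2.018, u^k = -0.452
Step 1: x-update.
Minimize 5*x^2 - 9*x + (1.0/2)*(x - 2.018 - 0.452)^2
FOC: (2*5 + 1.0)*x = 9 + 1.0*(2.018 + 0.452)
x^{k+1} = 1.0427
Step 2: z-update.
Minimize 7*z^2 + 11*z + (1.0/2)*(1.0427 - z - 0.452)^2
FOC: (2*7 + 1.0)*z = -11 + 1.0*(1.0427 - 0.452)
z^{k+1} = -0.694
Step 3: u-update.
u^{k+1} = -0.452 + 1.0427 + 0.694 = 1.2847
Step 4: Primal residual = |1.0427 + 0.694| = 1.7367
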